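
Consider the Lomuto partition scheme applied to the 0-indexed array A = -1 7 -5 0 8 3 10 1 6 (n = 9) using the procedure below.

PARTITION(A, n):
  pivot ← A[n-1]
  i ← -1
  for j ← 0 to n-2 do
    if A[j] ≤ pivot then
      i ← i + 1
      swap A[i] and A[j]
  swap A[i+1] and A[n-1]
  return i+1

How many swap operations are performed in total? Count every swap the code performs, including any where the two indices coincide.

6

pivot = A[8] = 6; i = -1
j=0: A[0]=-1 ≤ 6 → i=0, swap A[0],A[0] (no change) → -1 7 -5 0 8 3 10 1 6
j=1: A[1]=7 > 6 → no swap
j=2: A[2]=-5 ≤ 6 → i=1, swap A[1],A[2] → -1 -5 7 0 8 3 10 1 6
j=3: A[3]=0 ≤ 6 → i=2, swap A[2],A[3] → -1 -5 0 7 8 3 10 1 6
j=4: A[4]=8 > 6 → no swap
j=5: A[5]=3 ≤ 6 → i=3, swap A[3],A[5] → -1 -5 0 3 8 7 10 1 6
j=6: A[6]=10 > 6 → no swap
j=7: A[7]=1 ≤ 6 → i=4, swap A[4],A[7] → -1 -5 0 3 1 7 10 8 6
final swap A[5],A[8] → -1 -5 0 3 1 6 10 8 7; return 5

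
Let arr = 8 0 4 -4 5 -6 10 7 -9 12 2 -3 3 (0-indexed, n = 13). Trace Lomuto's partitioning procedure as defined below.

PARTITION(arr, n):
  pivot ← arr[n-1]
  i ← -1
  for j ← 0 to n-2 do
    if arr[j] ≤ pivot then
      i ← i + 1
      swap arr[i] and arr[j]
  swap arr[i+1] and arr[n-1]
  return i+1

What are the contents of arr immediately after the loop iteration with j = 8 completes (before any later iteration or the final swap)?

pivot=3, i=-1
j=0: 8>3, skip
j=1: 0≤3, i=0, swap(0,1) ⇒ 0 8 4 -4 5 -6 10 7 -9 12 2 -3 3
j=2: 4>3, skip
j=3: -4≤3, i=1, swap(1,3) ⇒ 0 -4 4 8 5 -6 10 7 -9 12 2 -3 3
j=4: 5>3, skip
j=5: -6≤3, i=2, swap(2,5) ⇒ 0 -4 -6 8 5 4 10 7 -9 12 2 -3 3
j=6: 10>3, skip
j=7: 7>3, skip
j=8: -9≤3, i=3, swap(3,8) ⇒ 0 -4 -6 -9 5 4 10 7 8 12 2 -3 3
(after j=8) arr = 0 -4 -6 -9 5 4 10 7 8 12 2 -3 3

0 -4 -6 -9 5 4 10 7 8 12 2 -3 3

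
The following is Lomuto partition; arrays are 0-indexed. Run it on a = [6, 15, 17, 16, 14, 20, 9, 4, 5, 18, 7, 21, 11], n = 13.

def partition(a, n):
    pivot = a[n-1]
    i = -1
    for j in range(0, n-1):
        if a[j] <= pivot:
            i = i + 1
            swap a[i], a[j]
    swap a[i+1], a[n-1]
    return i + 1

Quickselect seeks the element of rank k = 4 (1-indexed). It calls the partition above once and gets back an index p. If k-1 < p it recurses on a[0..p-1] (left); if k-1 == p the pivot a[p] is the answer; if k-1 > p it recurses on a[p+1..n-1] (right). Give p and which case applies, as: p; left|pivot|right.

pivot=11, i=-1
j=0: 6≤11, i=0, swap(0,0) ⇒ [6, 15, 17, 16, 14, 20, 9, 4, 5, 18, 7, 21, 11]
j=1: 15>11, skip
j=2: 17>11, skip
j=3: 16>11, skip
j=4: 14>11, skip
j=5: 20>11, skip
j=6: 9≤11, i=1, swap(1,6) ⇒ [6, 9, 17, 16, 14, 20, 15, 4, 5, 18, 7, 21, 11]
j=7: 4≤11, i=2, swap(2,7) ⇒ [6, 9, 4, 16, 14, 20, 15, 17, 5, 18, 7, 21, 11]
j=8: 5≤11, i=3, swap(3,8) ⇒ [6, 9, 4, 5, 14, 20, 15, 17, 16, 18, 7, 21, 11]
j=9: 18>11, skip
j=10: 7≤11, i=4, swap(4,10) ⇒ [6, 9, 4, 5, 7, 20, 15, 17, 16, 18, 14, 21, 11]
j=11: 21>11, skip
swap(5,12) ⇒ [6, 9, 4, 5, 7, 11, 15, 17, 16, 18, 14, 21, 20]; return 5
p = 5; k-1 = 3 < 5 ⇒ left

5; left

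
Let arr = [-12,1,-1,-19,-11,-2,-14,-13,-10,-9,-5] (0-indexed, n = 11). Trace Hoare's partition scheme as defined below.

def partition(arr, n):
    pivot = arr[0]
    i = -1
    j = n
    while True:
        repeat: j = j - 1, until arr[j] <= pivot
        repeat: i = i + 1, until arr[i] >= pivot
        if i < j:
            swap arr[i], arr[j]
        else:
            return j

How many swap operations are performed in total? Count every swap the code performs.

pivot=-12
j stops at 7 (-13), i stops at 0 (-12); swap ⇒ [-13,1,-1,-19,-11,-2,-14,-12,-10,-9,-5]
j stops at 6 (-14), i stops at 1 (1); swap ⇒ [-13,-14,-1,-19,-11,-2,1,-12,-10,-9,-5]
j stops at 3 (-19), i stops at 2 (-1); swap ⇒ [-13,-14,-19,-1,-11,-2,1,-12,-10,-9,-5]
j stops at 2, i stops at 3; i≥j ⇒ return 2. arr=[-13,-14,-19,-1,-11,-2,1,-12,-10,-9,-5]

3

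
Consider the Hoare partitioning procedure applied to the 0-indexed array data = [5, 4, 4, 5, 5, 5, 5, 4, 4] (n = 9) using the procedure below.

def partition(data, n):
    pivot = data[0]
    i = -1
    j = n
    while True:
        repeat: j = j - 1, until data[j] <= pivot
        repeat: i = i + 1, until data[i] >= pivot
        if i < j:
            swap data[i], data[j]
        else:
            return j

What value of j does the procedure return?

pivot = data[0] = 5; i = -1, j = 9
j→8 (data[8]=4≤5), i→0 (data[0]=5≥5); i<j, swap → [4, 4, 4, 5, 5, 5, 5, 4, 5]
j→7 (data[7]=4≤5), i→3 (data[3]=5≥5); i<j, swap → [4, 4, 4, 4, 5, 5, 5, 5, 5]
j→6 (data[6]=5≤5), i→4 (data[4]=5≥5); i<j, swap → [4, 4, 4, 4, 5, 5, 5, 5, 5]
j→5, i→5; i≥j, return j=5. data = [4, 4, 4, 4, 5, 5, 5, 5, 5]

5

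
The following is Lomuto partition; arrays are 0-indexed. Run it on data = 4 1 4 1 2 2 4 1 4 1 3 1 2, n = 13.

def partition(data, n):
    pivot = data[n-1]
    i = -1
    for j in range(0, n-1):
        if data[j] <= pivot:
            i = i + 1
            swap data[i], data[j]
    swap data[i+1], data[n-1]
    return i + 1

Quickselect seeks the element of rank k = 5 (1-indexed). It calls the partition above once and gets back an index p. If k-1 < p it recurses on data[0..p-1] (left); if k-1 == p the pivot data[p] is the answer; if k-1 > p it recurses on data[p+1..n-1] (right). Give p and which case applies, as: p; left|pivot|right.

pivot = data[12] = 2; i = -1
j=0: data[0]=4 > 2 → no swap
j=1: data[1]=1 ≤ 2 → i=0, swap data[0],data[1] → 1 4 4 1 2 2 4 1 4 1 3 1 2
j=2: data[2]=4 > 2 → no swap
j=3: data[3]=1 ≤ 2 → i=1, swap data[1],data[3] → 1 1 4 4 2 2 4 1 4 1 3 1 2
j=4: data[4]=2 ≤ 2 → i=2, swap data[2],data[4] → 1 1 2 4 4 2 4 1 4 1 3 1 2
j=5: data[5]=2 ≤ 2 → i=3, swap data[3],data[5] → 1 1 2 2 4 4 4 1 4 1 3 1 2
j=6: data[6]=4 > 2 → no swap
j=7: data[7]=1 ≤ 2 → i=4, swap data[4],data[7] → 1 1 2 2 1 4 4 4 4 1 3 1 2
j=8: data[8]=4 > 2 → no swap
j=9: data[9]=1 ≤ 2 → i=5, swap data[5],data[9] → 1 1 2 2 1 1 4 4 4 4 3 1 2
j=10: data[10]=3 > 2 → no swap
j=11: data[11]=1 ≤ 2 → i=6, swap data[6],data[11] → 1 1 2 2 1 1 1 4 4 4 3 4 2
final swap data[7],data[12] → 1 1 2 2 1 1 1 2 4 4 3 4 4; return 7
p = 7; k-1 = 4 < 7 ⇒ left

7; left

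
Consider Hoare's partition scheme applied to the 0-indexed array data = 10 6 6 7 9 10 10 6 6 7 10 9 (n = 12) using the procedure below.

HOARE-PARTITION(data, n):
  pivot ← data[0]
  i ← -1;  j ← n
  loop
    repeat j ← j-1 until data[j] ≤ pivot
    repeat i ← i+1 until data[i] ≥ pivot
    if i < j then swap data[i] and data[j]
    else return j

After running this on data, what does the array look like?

pivot=10
j stops at 11 (9), i stops at 0 (10); swap ⇒ 9 6 6 7 9 10 10 6 6 7 10 10
j stops at 10 (10), i stops at 5 (10); swap ⇒ 9 6 6 7 9 10 10 6 6 7 10 10
j stops at 9 (7), i stops at 6 (10); swap ⇒ 9 6 6 7 9 10 7 6 6 10 10 10
j stops at 8, i stops at 9; i≥j ⇒ return 8. data=9 6 6 7 9 10 7 6 6 10 10 10

9 6 6 7 9 10 7 6 6 10 10 10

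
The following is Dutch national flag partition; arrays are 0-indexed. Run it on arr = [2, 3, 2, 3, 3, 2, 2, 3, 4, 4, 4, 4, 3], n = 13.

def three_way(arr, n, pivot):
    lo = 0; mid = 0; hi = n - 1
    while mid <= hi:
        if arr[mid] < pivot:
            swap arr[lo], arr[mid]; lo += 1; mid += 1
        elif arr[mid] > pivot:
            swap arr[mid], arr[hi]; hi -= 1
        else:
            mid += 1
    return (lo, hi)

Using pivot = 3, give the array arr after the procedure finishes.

[2, 2, 2, 2, 3, 3, 3, 3, 3, 4, 4, 4, 4]

pivot = 3; lo=0, mid=0, hi=12
arr[mid]=2<3: swap arr[0],arr[0]; lo=1,mid=1 → [2, 3, 2, 3, 3, 2, 2, 3, 4, 4, 4, 4, 3]
arr[mid]=3=3: mid=2
arr[mid]=2<3: swap arr[1],arr[2]; lo=2,mid=3 → [2, 2, 3, 3, 3, 2, 2, 3, 4, 4, 4, 4, 3]
arr[mid]=3=3: mid=4
arr[mid]=3=3: mid=5
arr[mid]=2<3: swap arr[2],arr[5]; lo=3,mid=6 → [2, 2, 2, 3, 3, 3, 2, 3, 4, 4, 4, 4, 3]
arr[mid]=2<3: swap arr[3],arr[6]; lo=4,mid=7 → [2, 2, 2, 2, 3, 3, 3, 3, 4, 4, 4, 4, 3]
arr[mid]=3=3: mid=8
arr[mid]=4>3: swap arr[8],arr[12]; hi=11 → [2, 2, 2, 2, 3, 3, 3, 3, 3, 4, 4, 4, 4]
arr[mid]=3=3: mid=9
arr[mid]=4>3: swap arr[9],arr[11]; hi=10 → [2, 2, 2, 2, 3, 3, 3, 3, 3, 4, 4, 4, 4]
arr[mid]=4>3: swap arr[9],arr[10]; hi=9 → [2, 2, 2, 2, 3, 3, 3, 3, 3, 4, 4, 4, 4]
arr[mid]=4>3: swap arr[9],arr[9]; hi=8 → [2, 2, 2, 2, 3, 3, 3, 3, 3, 4, 4, 4, 4]
end: lo=4, hi=8; arr = [2, 2, 2, 2, 3, 3, 3, 3, 3, 4, 4, 4, 4]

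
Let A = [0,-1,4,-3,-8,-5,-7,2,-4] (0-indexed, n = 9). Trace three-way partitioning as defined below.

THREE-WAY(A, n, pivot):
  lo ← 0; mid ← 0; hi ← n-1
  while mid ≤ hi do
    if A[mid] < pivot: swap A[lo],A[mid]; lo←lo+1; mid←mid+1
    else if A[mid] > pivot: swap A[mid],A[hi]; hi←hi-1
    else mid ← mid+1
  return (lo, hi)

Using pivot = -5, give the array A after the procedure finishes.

lo=0 mid=0 hi=8
0>-5: swap(0,8), hi=7 ⇒ [-4,-1,4,-3,-8,-5,-7,2,0]
-4>-5: swap(0,7), hi=6 ⇒ [2,-1,4,-3,-8,-5,-7,-4,0]
2>-5: swap(0,6), hi=5 ⇒ [-7,-1,4,-3,-8,-5,2,-4,0]
-7<-5: swap(0,0), lo=1 mid=1 ⇒ [-7,-1,4,-3,-8,-5,2,-4,0]
-1>-5: swap(1,5), hi=4 ⇒ [-7,-5,4,-3,-8,-1,2,-4,0]
-5=-5: mid=2
4>-5: swap(2,4), hi=3 ⇒ [-7,-5,-8,-3,4,-1,2,-4,0]
-8<-5: swap(1,2), lo=2 mid=3 ⇒ [-7,-8,-5,-3,4,-1,2,-4,0]
-3>-5: swap(3,3), hi=2 ⇒ [-7,-8,-5,-3,4,-1,2,-4,0]
done. lo=2 hi=2; A=[-7,-8,-5,-3,4,-1,2,-4,0]

[-7,-8,-5,-3,4,-1,2,-4,0]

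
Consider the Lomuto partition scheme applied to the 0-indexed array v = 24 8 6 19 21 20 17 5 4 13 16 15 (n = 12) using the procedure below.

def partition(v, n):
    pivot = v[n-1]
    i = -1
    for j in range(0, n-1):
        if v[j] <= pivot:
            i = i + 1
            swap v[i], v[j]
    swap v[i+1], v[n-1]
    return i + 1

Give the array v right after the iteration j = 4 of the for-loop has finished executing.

pivot = v[11] = 15; i = -1
j=0: v[0]=24 > 15 → no swap
j=1: v[1]=8 ≤ 15 → i=0, swap v[0],v[1] → 8 24 6 19 21 20 17 5 4 13 16 15
j=2: v[2]=6 ≤ 15 → i=1, swap v[1],v[2] → 8 6 24 19 21 20 17 5 4 13 16 15
j=3: v[3]=19 > 15 → no swap
j=4: v[4]=21 > 15 → no swap
(after j=4) v = 8 6 24 19 21 20 17 5 4 13 16 15

8 6 24 19 21 20 17 5 4 13 16 15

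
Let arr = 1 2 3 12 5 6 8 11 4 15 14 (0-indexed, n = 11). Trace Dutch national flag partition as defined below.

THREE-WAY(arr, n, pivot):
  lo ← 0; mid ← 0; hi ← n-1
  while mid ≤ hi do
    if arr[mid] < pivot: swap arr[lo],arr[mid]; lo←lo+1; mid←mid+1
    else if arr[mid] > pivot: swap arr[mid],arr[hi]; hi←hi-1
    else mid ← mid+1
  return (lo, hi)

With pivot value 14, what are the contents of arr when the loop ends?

lo=0 mid=0 hi=10
1<14: swap(0,0), lo=1 mid=1 ⇒ 1 2 3 12 5 6 8 11 4 15 14
2<14: swap(1,1), lo=2 mid=2 ⇒ 1 2 3 12 5 6 8 11 4 15 14
3<14: swap(2,2), lo=3 mid=3 ⇒ 1 2 3 12 5 6 8 11 4 15 14
12<14: swap(3,3), lo=4 mid=4 ⇒ 1 2 3 12 5 6 8 11 4 15 14
5<14: swap(4,4), lo=5 mid=5 ⇒ 1 2 3 12 5 6 8 11 4 15 14
6<14: swap(5,5), lo=6 mid=6 ⇒ 1 2 3 12 5 6 8 11 4 15 14
8<14: swap(6,6), lo=7 mid=7 ⇒ 1 2 3 12 5 6 8 11 4 15 14
11<14: swap(7,7), lo=8 mid=8 ⇒ 1 2 3 12 5 6 8 11 4 15 14
4<14: swap(8,8), lo=9 mid=9 ⇒ 1 2 3 12 5 6 8 11 4 15 14
15>14: swap(9,10), hi=9 ⇒ 1 2 3 12 5 6 8 11 4 14 15
14=14: mid=10
done. lo=9 hi=9; arr=1 2 3 12 5 6 8 11 4 14 15

1 2 3 12 5 6 8 11 4 14 15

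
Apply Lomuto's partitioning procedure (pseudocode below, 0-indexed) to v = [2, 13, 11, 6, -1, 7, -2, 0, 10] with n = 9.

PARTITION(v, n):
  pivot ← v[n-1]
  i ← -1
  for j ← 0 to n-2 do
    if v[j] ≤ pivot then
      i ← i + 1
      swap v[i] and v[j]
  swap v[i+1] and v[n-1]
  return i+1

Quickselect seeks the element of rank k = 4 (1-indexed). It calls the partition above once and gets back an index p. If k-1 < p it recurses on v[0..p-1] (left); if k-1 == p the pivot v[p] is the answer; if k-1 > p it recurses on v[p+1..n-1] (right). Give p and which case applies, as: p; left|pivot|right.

pivot = v[8] = 10; i = -1
j=0: v[0]=2 ≤ 10 → i=0, swap v[0],v[0] (no change) → [2, 13, 11, 6, -1, 7, -2, 0, 10]
j=1: v[1]=13 > 10 → no swap
j=2: v[2]=11 > 10 → no swap
j=3: v[3]=6 ≤ 10 → i=1, swap v[1],v[3] → [2, 6, 11, 13, -1, 7, -2, 0, 10]
j=4: v[4]=-1 ≤ 10 → i=2, swap v[2],v[4] → [2, 6, -1, 13, 11, 7, -2, 0, 10]
j=5: v[5]=7 ≤ 10 → i=3, swap v[3],v[5] → [2, 6, -1, 7, 11, 13, -2, 0, 10]
j=6: v[6]=-2 ≤ 10 → i=4, swap v[4],v[6] → [2, 6, -1, 7, -2, 13, 11, 0, 10]
j=7: v[7]=0 ≤ 10 → i=5, swap v[5],v[7] → [2, 6, -1, 7, -2, 0, 11, 13, 10]
final swap v[6],v[8] → [2, 6, -1, 7, -2, 0, 10, 13, 11]; return 6
p = 6; k-1 = 3 < 6 ⇒ left

6; left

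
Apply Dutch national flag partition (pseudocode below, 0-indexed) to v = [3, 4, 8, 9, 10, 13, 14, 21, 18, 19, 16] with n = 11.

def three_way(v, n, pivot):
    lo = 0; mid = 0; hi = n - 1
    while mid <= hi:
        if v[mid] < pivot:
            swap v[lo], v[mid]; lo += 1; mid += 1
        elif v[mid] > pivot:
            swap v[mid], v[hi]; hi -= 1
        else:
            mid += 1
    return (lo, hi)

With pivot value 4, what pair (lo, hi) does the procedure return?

pivot = 4; lo=0, mid=0, hi=10
v[mid]=3<4: swap v[0],v[0]; lo=1,mid=1 → [3, 4, 8, 9, 10, 13, 14, 21, 18, 19, 16]
v[mid]=4=4: mid=2
v[mid]=8>4: swap v[2],v[10]; hi=9 → [3, 4, 16, 9, 10, 13, 14, 21, 18, 19, 8]
v[mid]=16>4: swap v[2],v[9]; hi=8 → [3, 4, 19, 9, 10, 13, 14, 21, 18, 16, 8]
v[mid]=19>4: swap v[2],v[8]; hi=7 → [3, 4, 18, 9, 10, 13, 14, 21, 19, 16, 8]
v[mid]=18>4: swap v[2],v[7]; hi=6 → [3, 4, 21, 9, 10, 13, 14, 18, 19, 16, 8]
v[mid]=21>4: swap v[2],v[6]; hi=5 → [3, 4, 14, 9, 10, 13, 21, 18, 19, 16, 8]
v[mid]=14>4: swap v[2],v[5]; hi=4 → [3, 4, 13, 9, 10, 14, 21, 18, 19, 16, 8]
v[mid]=13>4: swap v[2],v[4]; hi=3 → [3, 4, 10, 9, 13, 14, 21, 18, 19, 16, 8]
v[mid]=10>4: swap v[2],v[3]; hi=2 → [3, 4, 9, 10, 13, 14, 21, 18, 19, 16, 8]
v[mid]=9>4: swap v[2],v[2]; hi=1 → [3, 4, 9, 10, 13, 14, 21, 18, 19, 16, 8]
end: lo=1, hi=1; v = [3, 4, 9, 10, 13, 14, 21, 18, 19, 16, 8]

(1, 1)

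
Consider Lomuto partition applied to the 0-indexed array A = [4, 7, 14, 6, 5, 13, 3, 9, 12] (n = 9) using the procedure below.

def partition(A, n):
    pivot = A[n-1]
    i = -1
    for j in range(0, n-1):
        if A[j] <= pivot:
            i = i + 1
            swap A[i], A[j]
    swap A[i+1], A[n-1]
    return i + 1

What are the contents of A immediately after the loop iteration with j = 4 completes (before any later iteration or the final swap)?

pivot = A[8] = 12; i = -1
j=0: A[0]=4 ≤ 12 → i=0, swap A[0],A[0] (no change) → [4, 7, 14, 6, 5, 13, 3, 9, 12]
j=1: A[1]=7 ≤ 12 → i=1, swap A[1],A[1] (no change) → [4, 7, 14, 6, 5, 13, 3, 9, 12]
j=2: A[2]=14 > 12 → no swap
j=3: A[3]=6 ≤ 12 → i=2, swap A[2],A[3] → [4, 7, 6, 14, 5, 13, 3, 9, 12]
j=4: A[4]=5 ≤ 12 → i=3, swap A[3],A[4] → [4, 7, 6, 5, 14, 13, 3, 9, 12]
(after j=4) A = [4, 7, 6, 5, 14, 13, 3, 9, 12]

[4, 7, 6, 5, 14, 13, 3, 9, 12]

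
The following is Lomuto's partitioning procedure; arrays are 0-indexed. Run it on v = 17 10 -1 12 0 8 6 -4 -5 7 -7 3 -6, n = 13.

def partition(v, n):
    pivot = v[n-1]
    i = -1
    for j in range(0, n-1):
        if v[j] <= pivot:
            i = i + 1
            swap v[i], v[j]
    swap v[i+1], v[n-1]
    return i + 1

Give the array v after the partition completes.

pivot=-6, i=-1
j=0: 17>-6, skip
j=1: 10>-6, skip
j=2: -1>-6, skip
j=3: 12>-6, skip
j=4: 0>-6, skip
j=5: 8>-6, skip
j=6: 6>-6, skip
j=7: -4>-6, skip
j=8: -5>-6, skip
j=9: 7>-6, skip
j=10: -7≤-6, i=0, swap(0,10) ⇒ -7 10 -1 12 0 8 6 -4 -5 7 17 3 -6
j=11: 3>-6, skip
swap(1,12) ⇒ -7 -6 -1 12 0 8 6 -4 -5 7 17 3 10; return 1

-7 -6 -1 12 0 8 6 -4 -5 7 17 3 10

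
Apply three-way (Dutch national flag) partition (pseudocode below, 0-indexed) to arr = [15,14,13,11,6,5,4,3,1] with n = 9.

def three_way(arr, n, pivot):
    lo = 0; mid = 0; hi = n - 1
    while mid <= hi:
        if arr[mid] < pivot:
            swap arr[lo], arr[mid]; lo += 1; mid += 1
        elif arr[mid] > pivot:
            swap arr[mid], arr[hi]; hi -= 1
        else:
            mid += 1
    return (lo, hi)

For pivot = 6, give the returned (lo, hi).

(4, 4)

lo=0 mid=0 hi=8
15>6: swap(0,8), hi=7 ⇒ [1,14,13,11,6,5,4,3,15]
1<6: swap(0,0), lo=1 mid=1 ⇒ [1,14,13,11,6,5,4,3,15]
14>6: swap(1,7), hi=6 ⇒ [1,3,13,11,6,5,4,14,15]
3<6: swap(1,1), lo=2 mid=2 ⇒ [1,3,13,11,6,5,4,14,15]
13>6: swap(2,6), hi=5 ⇒ [1,3,4,11,6,5,13,14,15]
4<6: swap(2,2), lo=3 mid=3 ⇒ [1,3,4,11,6,5,13,14,15]
11>6: swap(3,5), hi=4 ⇒ [1,3,4,5,6,11,13,14,15]
5<6: swap(3,3), lo=4 mid=4 ⇒ [1,3,4,5,6,11,13,14,15]
6=6: mid=5
done. lo=4 hi=4; arr=[1,3,4,5,6,11,13,14,15]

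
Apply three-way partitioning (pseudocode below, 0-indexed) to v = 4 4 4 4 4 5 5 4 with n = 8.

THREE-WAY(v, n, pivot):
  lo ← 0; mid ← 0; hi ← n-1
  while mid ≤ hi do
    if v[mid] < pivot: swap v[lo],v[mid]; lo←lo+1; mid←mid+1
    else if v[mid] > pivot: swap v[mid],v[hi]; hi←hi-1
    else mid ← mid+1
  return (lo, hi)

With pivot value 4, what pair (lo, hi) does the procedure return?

(0, 5)

pivot = 4; lo=0, mid=0, hi=7
v[mid]=4=4: mid=1
v[mid]=4=4: mid=2
v[mid]=4=4: mid=3
v[mid]=4=4: mid=4
v[mid]=4=4: mid=5
v[mid]=5>4: swap v[5],v[7]; hi=6 → 4 4 4 4 4 4 5 5
v[mid]=4=4: mid=6
v[mid]=5>4: swap v[6],v[6]; hi=5 → 4 4 4 4 4 4 5 5
end: lo=0, hi=5; v = 4 4 4 4 4 4 5 5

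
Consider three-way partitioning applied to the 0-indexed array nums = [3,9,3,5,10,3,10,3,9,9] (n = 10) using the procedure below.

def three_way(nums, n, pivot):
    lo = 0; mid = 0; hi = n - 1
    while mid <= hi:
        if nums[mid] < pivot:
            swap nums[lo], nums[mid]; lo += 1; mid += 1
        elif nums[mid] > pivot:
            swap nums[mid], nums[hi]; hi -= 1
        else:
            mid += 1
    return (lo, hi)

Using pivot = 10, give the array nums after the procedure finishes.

[3,9,3,5,3,3,9,9,10,10]

pivot = 10; lo=0, mid=0, hi=9
nums[mid]=3<10: swap nums[0],nums[0]; lo=1,mid=1 → [3,9,3,5,10,3,10,3,9,9]
nums[mid]=9<10: swap nums[1],nums[1]; lo=2,mid=2 → [3,9,3,5,10,3,10,3,9,9]
nums[mid]=3<10: swap nums[2],nums[2]; lo=3,mid=3 → [3,9,3,5,10,3,10,3,9,9]
nums[mid]=5<10: swap nums[3],nums[3]; lo=4,mid=4 → [3,9,3,5,10,3,10,3,9,9]
nums[mid]=10=10: mid=5
nums[mid]=3<10: swap nums[4],nums[5]; lo=5,mid=6 → [3,9,3,5,3,10,10,3,9,9]
nums[mid]=10=10: mid=7
nums[mid]=3<10: swap nums[5],nums[7]; lo=6,mid=8 → [3,9,3,5,3,3,10,10,9,9]
nums[mid]=9<10: swap nums[6],nums[8]; lo=7,mid=9 → [3,9,3,5,3,3,9,10,10,9]
nums[mid]=9<10: swap nums[7],nums[9]; lo=8,mid=10 → [3,9,3,5,3,3,9,9,10,10]
end: lo=8, hi=9; nums = [3,9,3,5,3,3,9,9,10,10]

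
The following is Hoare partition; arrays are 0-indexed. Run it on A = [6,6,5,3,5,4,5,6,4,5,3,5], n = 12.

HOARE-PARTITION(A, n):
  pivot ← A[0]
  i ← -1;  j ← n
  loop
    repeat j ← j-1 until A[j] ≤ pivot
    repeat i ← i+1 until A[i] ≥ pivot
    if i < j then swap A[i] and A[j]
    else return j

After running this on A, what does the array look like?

[5,3,5,3,5,4,5,5,4,6,6,6]

pivot=6
j stops at 11 (5), i stops at 0 (6); swap ⇒ [5,6,5,3,5,4,5,6,4,5,3,6]
j stops at 10 (3), i stops at 1 (6); swap ⇒ [5,3,5,3,5,4,5,6,4,5,6,6]
j stops at 9 (5), i stops at 7 (6); swap ⇒ [5,3,5,3,5,4,5,5,4,6,6,6]
j stops at 8, i stops at 9; i≥j ⇒ return 8. A=[5,3,5,3,5,4,5,5,4,6,6,6]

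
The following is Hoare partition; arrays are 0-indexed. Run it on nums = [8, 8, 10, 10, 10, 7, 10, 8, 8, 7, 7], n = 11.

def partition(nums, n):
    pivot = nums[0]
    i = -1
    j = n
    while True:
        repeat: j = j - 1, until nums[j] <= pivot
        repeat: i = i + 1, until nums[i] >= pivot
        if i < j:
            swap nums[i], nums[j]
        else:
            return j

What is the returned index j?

4

pivot = nums[0] = 8; i = -1, j = 11
j→10 (nums[10]=7≤8), i→0 (nums[0]=8≥8); i<j, swap → [7, 8, 10, 10, 10, 7, 10, 8, 8, 7, 8]
j→9 (nums[9]=7≤8), i→1 (nums[1]=8≥8); i<j, swap → [7, 7, 10, 10, 10, 7, 10, 8, 8, 8, 8]
j→8 (nums[8]=8≤8), i→2 (nums[2]=10≥8); i<j, swap → [7, 7, 8, 10, 10, 7, 10, 8, 10, 8, 8]
j→7 (nums[7]=8≤8), i→3 (nums[3]=10≥8); i<j, swap → [7, 7, 8, 8, 10, 7, 10, 10, 10, 8, 8]
j→5 (nums[5]=7≤8), i→4 (nums[4]=10≥8); i<j, swap → [7, 7, 8, 8, 7, 10, 10, 10, 10, 8, 8]
j→4, i→5; i≥j, return j=4. nums = [7, 7, 8, 8, 7, 10, 10, 10, 10, 8, 8]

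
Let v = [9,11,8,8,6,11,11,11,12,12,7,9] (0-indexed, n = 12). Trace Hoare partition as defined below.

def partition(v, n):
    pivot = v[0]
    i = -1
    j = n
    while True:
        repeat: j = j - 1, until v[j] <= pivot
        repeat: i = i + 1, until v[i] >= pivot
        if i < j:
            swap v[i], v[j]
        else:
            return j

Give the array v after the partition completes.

[9,7,8,8,6,11,11,11,12,12,11,9]

pivot = v[0] = 9; i = -1, j = 12
j→11 (v[11]=9≤9), i→0 (v[0]=9≥9); i<j, swap → [9,11,8,8,6,11,11,11,12,12,7,9]
j→10 (v[10]=7≤9), i→1 (v[1]=11≥9); i<j, swap → [9,7,8,8,6,11,11,11,12,12,11,9]
j→4, i→5; i≥j, return j=4. v = [9,7,8,8,6,11,11,11,12,12,11,9]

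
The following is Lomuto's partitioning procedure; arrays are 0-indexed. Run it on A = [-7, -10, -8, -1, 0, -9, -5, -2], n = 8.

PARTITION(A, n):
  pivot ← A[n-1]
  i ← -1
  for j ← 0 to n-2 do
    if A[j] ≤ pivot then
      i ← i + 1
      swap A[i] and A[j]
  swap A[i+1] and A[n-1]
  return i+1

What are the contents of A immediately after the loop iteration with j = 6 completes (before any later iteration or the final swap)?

pivot = A[7] = -2; i = -1
j=0: A[0]=-7 ≤ -2 → i=0, swap A[0],A[0] (no change) → [-7, -10, -8, -1, 0, -9, -5, -2]
j=1: A[1]=-10 ≤ -2 → i=1, swap A[1],A[1] (no change) → [-7, -10, -8, -1, 0, -9, -5, -2]
j=2: A[2]=-8 ≤ -2 → i=2, swap A[2],A[2] (no change) → [-7, -10, -8, -1, 0, -9, -5, -2]
j=3: A[3]=-1 > -2 → no swap
j=4: A[4]=0 > -2 → no swap
j=5: A[5]=-9 ≤ -2 → i=3, swap A[3],A[5] → [-7, -10, -8, -9, 0, -1, -5, -2]
j=6: A[6]=-5 ≤ -2 → i=4, swap A[4],A[6] → [-7, -10, -8, -9, -5, -1, 0, -2]
(after j=6) A = [-7, -10, -8, -9, -5, -1, 0, -2]

[-7, -10, -8, -9, -5, -1, 0, -2]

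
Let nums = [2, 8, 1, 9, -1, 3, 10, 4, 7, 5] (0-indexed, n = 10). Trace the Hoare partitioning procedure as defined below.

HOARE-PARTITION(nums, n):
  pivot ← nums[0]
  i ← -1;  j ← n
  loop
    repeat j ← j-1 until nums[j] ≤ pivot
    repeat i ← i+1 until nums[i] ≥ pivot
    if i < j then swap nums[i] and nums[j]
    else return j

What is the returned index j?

pivot=2
j stops at 4 (-1), i stops at 0 (2); swap ⇒ [-1, 8, 1, 9, 2, 3, 10, 4, 7, 5]
j stops at 2 (1), i stops at 1 (8); swap ⇒ [-1, 1, 8, 9, 2, 3, 10, 4, 7, 5]
j stops at 1, i stops at 2; i≥j ⇒ return 1. nums=[-1, 1, 8, 9, 2, 3, 10, 4, 7, 5]

1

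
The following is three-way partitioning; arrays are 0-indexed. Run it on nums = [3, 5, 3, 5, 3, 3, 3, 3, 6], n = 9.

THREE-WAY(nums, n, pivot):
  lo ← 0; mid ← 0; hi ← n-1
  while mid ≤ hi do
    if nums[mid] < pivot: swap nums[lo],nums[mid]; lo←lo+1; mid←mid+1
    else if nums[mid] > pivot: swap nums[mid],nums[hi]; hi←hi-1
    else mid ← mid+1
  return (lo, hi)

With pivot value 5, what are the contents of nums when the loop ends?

[3, 3, 3, 3, 3, 3, 5, 5, 6]

pivot = 5; lo=0, mid=0, hi=8
nums[mid]=3<5: swap nums[0],nums[0]; lo=1,mid=1 → [3, 5, 3, 5, 3, 3, 3, 3, 6]
nums[mid]=5=5: mid=2
nums[mid]=3<5: swap nums[1],nums[2]; lo=2,mid=3 → [3, 3, 5, 5, 3, 3, 3, 3, 6]
nums[mid]=5=5: mid=4
nums[mid]=3<5: swap nums[2],nums[4]; lo=3,mid=5 → [3, 3, 3, 5, 5, 3, 3, 3, 6]
nums[mid]=3<5: swap nums[3],nums[5]; lo=4,mid=6 → [3, 3, 3, 3, 5, 5, 3, 3, 6]
nums[mid]=3<5: swap nums[4],nums[6]; lo=5,mid=7 → [3, 3, 3, 3, 3, 5, 5, 3, 6]
nums[mid]=3<5: swap nums[5],nums[7]; lo=6,mid=8 → [3, 3, 3, 3, 3, 3, 5, 5, 6]
nums[mid]=6>5: swap nums[8],nums[8]; hi=7 → [3, 3, 3, 3, 3, 3, 5, 5, 6]
end: lo=6, hi=7; nums = [3, 3, 3, 3, 3, 3, 5, 5, 6]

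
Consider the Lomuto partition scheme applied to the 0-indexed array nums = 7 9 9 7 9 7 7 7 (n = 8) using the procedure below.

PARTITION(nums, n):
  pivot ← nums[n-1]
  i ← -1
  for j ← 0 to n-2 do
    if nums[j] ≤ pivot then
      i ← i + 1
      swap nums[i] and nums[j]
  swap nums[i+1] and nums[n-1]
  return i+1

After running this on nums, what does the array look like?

7 7 7 7 7 9 9 9

pivot = nums[7] = 7; i = -1
j=0: nums[0]=7 ≤ 7 → i=0, swap nums[0],nums[0] (no change) → 7 9 9 7 9 7 7 7
j=1: nums[1]=9 > 7 → no swap
j=2: nums[2]=9 > 7 → no swap
j=3: nums[3]=7 ≤ 7 → i=1, swap nums[1],nums[3] → 7 7 9 9 9 7 7 7
j=4: nums[4]=9 > 7 → no swap
j=5: nums[5]=7 ≤ 7 → i=2, swap nums[2],nums[5] → 7 7 7 9 9 9 7 7
j=6: nums[6]=7 ≤ 7 → i=3, swap nums[3],nums[6] → 7 7 7 7 9 9 9 7
final swap nums[4],nums[7] → 7 7 7 7 7 9 9 9; return 4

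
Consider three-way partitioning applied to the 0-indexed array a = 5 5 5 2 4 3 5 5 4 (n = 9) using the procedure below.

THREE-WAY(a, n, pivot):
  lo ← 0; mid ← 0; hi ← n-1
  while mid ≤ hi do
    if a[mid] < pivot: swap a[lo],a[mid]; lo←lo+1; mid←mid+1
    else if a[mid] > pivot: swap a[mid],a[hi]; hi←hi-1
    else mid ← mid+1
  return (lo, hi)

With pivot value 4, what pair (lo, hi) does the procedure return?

(2, 3)

lo=0 mid=0 hi=8
5>4: swap(0,8), hi=7 ⇒ 4 5 5 2 4 3 5 5 5
4=4: mid=1
5>4: swap(1,7), hi=6 ⇒ 4 5 5 2 4 3 5 5 5
5>4: swap(1,6), hi=5 ⇒ 4 5 5 2 4 3 5 5 5
5>4: swap(1,5), hi=4 ⇒ 4 3 5 2 4 5 5 5 5
3<4: swap(0,1), lo=1 mid=2 ⇒ 3 4 5 2 4 5 5 5 5
5>4: swap(2,4), hi=3 ⇒ 3 4 4 2 5 5 5 5 5
4=4: mid=3
2<4: swap(1,3), lo=2 mid=4 ⇒ 3 2 4 4 5 5 5 5 5
done. lo=2 hi=3; a=3 2 4 4 5 5 5 5 5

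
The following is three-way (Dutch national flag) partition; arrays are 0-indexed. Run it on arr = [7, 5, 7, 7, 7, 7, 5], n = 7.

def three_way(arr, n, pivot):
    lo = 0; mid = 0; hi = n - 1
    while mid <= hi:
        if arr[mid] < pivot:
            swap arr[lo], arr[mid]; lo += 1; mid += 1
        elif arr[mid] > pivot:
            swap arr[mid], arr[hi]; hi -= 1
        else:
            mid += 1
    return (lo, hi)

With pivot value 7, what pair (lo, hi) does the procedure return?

pivot = 7; lo=0, mid=0, hi=6
arr[mid]=7=7: mid=1
arr[mid]=5<7: swap arr[0],arr[1]; lo=1,mid=2 → [5, 7, 7, 7, 7, 7, 5]
arr[mid]=7=7: mid=3
arr[mid]=7=7: mid=4
arr[mid]=7=7: mid=5
arr[mid]=7=7: mid=6
arr[mid]=5<7: swap arr[1],arr[6]; lo=2,mid=7 → [5, 5, 7, 7, 7, 7, 7]
end: lo=2, hi=6; arr = [5, 5, 7, 7, 7, 7, 7]

(2, 6)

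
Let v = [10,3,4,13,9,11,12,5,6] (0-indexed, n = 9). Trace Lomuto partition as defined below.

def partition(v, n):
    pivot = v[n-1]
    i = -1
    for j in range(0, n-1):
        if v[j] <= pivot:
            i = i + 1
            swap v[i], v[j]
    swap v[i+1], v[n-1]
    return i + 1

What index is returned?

pivot = v[8] = 6; i = -1
j=0: v[0]=10 > 6 → no swap
j=1: v[1]=3 ≤ 6 → i=0, swap v[0],v[1] → [3,10,4,13,9,11,12,5,6]
j=2: v[2]=4 ≤ 6 → i=1, swap v[1],v[2] → [3,4,10,13,9,11,12,5,6]
j=3: v[3]=13 > 6 → no swap
j=4: v[4]=9 > 6 → no swap
j=5: v[5]=11 > 6 → no swap
j=6: v[6]=12 > 6 → no swap
j=7: v[7]=5 ≤ 6 → i=2, swap v[2],v[7] → [3,4,5,13,9,11,12,10,6]
final swap v[3],v[8] → [3,4,5,6,9,11,12,10,13]; return 3

3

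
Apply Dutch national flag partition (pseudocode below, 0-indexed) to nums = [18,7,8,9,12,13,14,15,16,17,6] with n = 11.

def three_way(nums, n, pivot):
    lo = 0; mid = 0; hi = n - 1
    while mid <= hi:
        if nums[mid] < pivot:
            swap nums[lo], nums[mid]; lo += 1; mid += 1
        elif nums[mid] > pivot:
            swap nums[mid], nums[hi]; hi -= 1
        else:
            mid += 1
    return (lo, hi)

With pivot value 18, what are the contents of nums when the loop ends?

[7,8,9,12,13,14,15,16,17,6,18]

pivot = 18; lo=0, mid=0, hi=10
nums[mid]=18=18: mid=1
nums[mid]=7<18: swap nums[0],nums[1]; lo=1,mid=2 → [7,18,8,9,12,13,14,15,16,17,6]
nums[mid]=8<18: swap nums[1],nums[2]; lo=2,mid=3 → [7,8,18,9,12,13,14,15,16,17,6]
nums[mid]=9<18: swap nums[2],nums[3]; lo=3,mid=4 → [7,8,9,18,12,13,14,15,16,17,6]
nums[mid]=12<18: swap nums[3],nums[4]; lo=4,mid=5 → [7,8,9,12,18,13,14,15,16,17,6]
nums[mid]=13<18: swap nums[4],nums[5]; lo=5,mid=6 → [7,8,9,12,13,18,14,15,16,17,6]
nums[mid]=14<18: swap nums[5],nums[6]; lo=6,mid=7 → [7,8,9,12,13,14,18,15,16,17,6]
nums[mid]=15<18: swap nums[6],nums[7]; lo=7,mid=8 → [7,8,9,12,13,14,15,18,16,17,6]
nums[mid]=16<18: swap nums[7],nums[8]; lo=8,mid=9 → [7,8,9,12,13,14,15,16,18,17,6]
nums[mid]=17<18: swap nums[8],nums[9]; lo=9,mid=10 → [7,8,9,12,13,14,15,16,17,18,6]
nums[mid]=6<18: swap nums[9],nums[10]; lo=10,mid=11 → [7,8,9,12,13,14,15,16,17,6,18]
end: lo=10, hi=10; nums = [7,8,9,12,13,14,15,16,17,6,18]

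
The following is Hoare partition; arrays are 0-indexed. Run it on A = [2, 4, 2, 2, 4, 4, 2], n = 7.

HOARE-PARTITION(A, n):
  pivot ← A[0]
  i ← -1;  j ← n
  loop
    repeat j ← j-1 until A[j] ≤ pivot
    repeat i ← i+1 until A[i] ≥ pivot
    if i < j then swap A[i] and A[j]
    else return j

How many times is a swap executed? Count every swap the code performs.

2

pivot = A[0] = 2; i = -1, j = 7
j→6 (A[6]=2≤2), i→0 (A[0]=2≥2); i<j, swap → [2, 4, 2, 2, 4, 4, 2]
j→3 (A[3]=2≤2), i→1 (A[1]=4≥2); i<j, swap → [2, 2, 2, 4, 4, 4, 2]
j→2, i→2; i≥j, return j=2. A = [2, 2, 2, 4, 4, 4, 2]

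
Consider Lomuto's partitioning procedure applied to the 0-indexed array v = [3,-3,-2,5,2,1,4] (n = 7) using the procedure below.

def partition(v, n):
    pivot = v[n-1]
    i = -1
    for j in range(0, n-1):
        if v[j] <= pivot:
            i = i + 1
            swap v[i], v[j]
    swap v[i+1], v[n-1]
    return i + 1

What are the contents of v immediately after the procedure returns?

[3,-3,-2,2,1,4,5]

pivot=4, i=-1
j=0: 3≤4, i=0, swap(0,0) ⇒ [3,-3,-2,5,2,1,4]
j=1: -3≤4, i=1, swap(1,1) ⇒ [3,-3,-2,5,2,1,4]
j=2: -2≤4, i=2, swap(2,2) ⇒ [3,-3,-2,5,2,1,4]
j=3: 5>4, skip
j=4: 2≤4, i=3, swap(3,4) ⇒ [3,-3,-2,2,5,1,4]
j=5: 1≤4, i=4, swap(4,5) ⇒ [3,-3,-2,2,1,5,4]
swap(5,6) ⇒ [3,-3,-2,2,1,4,5]; return 5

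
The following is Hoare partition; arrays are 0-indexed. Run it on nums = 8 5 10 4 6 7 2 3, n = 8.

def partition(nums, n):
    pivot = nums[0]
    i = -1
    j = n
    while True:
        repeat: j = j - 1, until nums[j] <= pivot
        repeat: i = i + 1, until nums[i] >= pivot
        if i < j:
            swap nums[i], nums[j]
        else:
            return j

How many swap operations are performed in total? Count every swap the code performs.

2

pivot=8
j stops at 7 (3), i stops at 0 (8); swap ⇒ 3 5 10 4 6 7 2 8
j stops at 6 (2), i stops at 2 (10); swap ⇒ 3 5 2 4 6 7 10 8
j stops at 5, i stops at 6; i≥j ⇒ return 5. nums=3 5 2 4 6 7 10 8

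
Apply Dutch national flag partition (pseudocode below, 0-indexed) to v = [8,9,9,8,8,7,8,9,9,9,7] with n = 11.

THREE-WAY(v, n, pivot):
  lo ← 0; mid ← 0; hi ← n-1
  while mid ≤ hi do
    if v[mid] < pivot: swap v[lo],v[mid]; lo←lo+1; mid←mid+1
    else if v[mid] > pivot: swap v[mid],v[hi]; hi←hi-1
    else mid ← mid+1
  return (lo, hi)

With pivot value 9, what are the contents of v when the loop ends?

lo=0 mid=0 hi=10
8<9: swap(0,0), lo=1 mid=1 ⇒ [8,9,9,8,8,7,8,9,9,9,7]
9=9: mid=2
9=9: mid=3
8<9: swap(1,3), lo=2 mid=4 ⇒ [8,8,9,9,8,7,8,9,9,9,7]
8<9: swap(2,4), lo=3 mid=5 ⇒ [8,8,8,9,9,7,8,9,9,9,7]
7<9: swap(3,5), lo=4 mid=6 ⇒ [8,8,8,7,9,9,8,9,9,9,7]
8<9: swap(4,6), lo=5 mid=7 ⇒ [8,8,8,7,8,9,9,9,9,9,7]
9=9: mid=8
9=9: mid=9
9=9: mid=10
7<9: swap(5,10), lo=6 mid=11 ⇒ [8,8,8,7,8,7,9,9,9,9,9]
done. lo=6 hi=10; v=[8,8,8,7,8,7,9,9,9,9,9]

[8,8,8,7,8,7,9,9,9,9,9]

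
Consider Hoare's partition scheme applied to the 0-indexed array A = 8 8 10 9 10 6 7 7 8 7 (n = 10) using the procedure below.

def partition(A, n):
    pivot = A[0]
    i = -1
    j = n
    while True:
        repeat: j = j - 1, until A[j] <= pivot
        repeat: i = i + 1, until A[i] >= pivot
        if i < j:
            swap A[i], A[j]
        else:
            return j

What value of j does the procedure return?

4

pivot=8
j stops at 9 (7), i stops at 0 (8); swap ⇒ 7 8 10 9 10 6 7 7 8 8
j stops at 8 (8), i stops at 1 (8); swap ⇒ 7 8 10 9 10 6 7 7 8 8
j stops at 7 (7), i stops at 2 (10); swap ⇒ 7 8 7 9 10 6 7 10 8 8
j stops at 6 (7), i stops at 3 (9); swap ⇒ 7 8 7 7 10 6 9 10 8 8
j stops at 5 (6), i stops at 4 (10); swap ⇒ 7 8 7 7 6 10 9 10 8 8
j stops at 4, i stops at 5; i≥j ⇒ return 4. A=7 8 7 7 6 10 9 10 8 8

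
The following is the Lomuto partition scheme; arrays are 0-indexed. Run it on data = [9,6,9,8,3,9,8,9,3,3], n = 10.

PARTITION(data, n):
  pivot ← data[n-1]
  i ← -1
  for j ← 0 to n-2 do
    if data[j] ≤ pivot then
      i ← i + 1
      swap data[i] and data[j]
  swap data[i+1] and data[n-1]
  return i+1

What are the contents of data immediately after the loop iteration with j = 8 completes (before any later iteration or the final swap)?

[3,3,9,8,9,9,8,9,6,3]

pivot=3, i=-1
j=0: 9>3, skip
j=1: 6>3, skip
j=2: 9>3, skip
j=3: 8>3, skip
j=4: 3≤3, i=0, swap(0,4) ⇒ [3,6,9,8,9,9,8,9,3,3]
j=5: 9>3, skip
j=6: 8>3, skip
j=7: 9>3, skip
j=8: 3≤3, i=1, swap(1,8) ⇒ [3,3,9,8,9,9,8,9,6,3]
(after j=8) data = [3,3,9,8,9,9,8,9,6,3]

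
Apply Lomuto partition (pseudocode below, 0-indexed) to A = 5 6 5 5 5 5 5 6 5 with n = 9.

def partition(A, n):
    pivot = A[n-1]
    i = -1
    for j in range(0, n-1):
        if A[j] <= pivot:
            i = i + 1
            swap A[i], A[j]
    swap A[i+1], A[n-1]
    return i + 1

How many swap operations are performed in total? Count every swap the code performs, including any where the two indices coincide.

pivot=5, i=-1
j=0: 5≤5, i=0, swap(0,0) ⇒ 5 6 5 5 5 5 5 6 5
j=1: 6>5, skip
j=2: 5≤5, i=1, swap(1,2) ⇒ 5 5 6 5 5 5 5 6 5
j=3: 5≤5, i=2, swap(2,3) ⇒ 5 5 5 6 5 5 5 6 5
j=4: 5≤5, i=3, swap(3,4) ⇒ 5 5 5 5 6 5 5 6 5
j=5: 5≤5, i=4, swap(4,5) ⇒ 5 5 5 5 5 6 5 6 5
j=6: 5≤5, i=5, swap(5,6) ⇒ 5 5 5 5 5 5 6 6 5
j=7: 6>5, skip
swap(6,8) ⇒ 5 5 5 5 5 5 5 6 6; return 6

7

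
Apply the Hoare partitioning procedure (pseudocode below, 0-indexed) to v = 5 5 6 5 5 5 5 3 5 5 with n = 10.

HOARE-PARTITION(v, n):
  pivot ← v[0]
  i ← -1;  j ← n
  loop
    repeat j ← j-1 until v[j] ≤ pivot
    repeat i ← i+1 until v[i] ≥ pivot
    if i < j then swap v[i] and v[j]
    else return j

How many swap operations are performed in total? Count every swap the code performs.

5

pivot=5
j stops at 9 (5), i stops at 0 (5); swap ⇒ 5 5 6 5 5 5 5 3 5 5
j stops at 8 (5), i stops at 1 (5); swap ⇒ 5 5 6 5 5 5 5 3 5 5
j stops at 7 (3), i stops at 2 (6); swap ⇒ 5 5 3 5 5 5 5 6 5 5
j stops at 6 (5), i stops at 3 (5); swap ⇒ 5 5 3 5 5 5 5 6 5 5
j stops at 5 (5), i stops at 4 (5); swap ⇒ 5 5 3 5 5 5 5 6 5 5
j stops at 4, i stops at 5; i≥j ⇒ return 4. v=5 5 3 5 5 5 5 6 5 5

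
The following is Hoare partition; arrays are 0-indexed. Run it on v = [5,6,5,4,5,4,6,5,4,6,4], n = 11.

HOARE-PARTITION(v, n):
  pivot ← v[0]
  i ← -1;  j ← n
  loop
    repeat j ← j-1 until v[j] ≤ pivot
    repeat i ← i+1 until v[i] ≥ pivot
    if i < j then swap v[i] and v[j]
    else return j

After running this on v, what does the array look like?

pivot = v[0] = 5; i = -1, j = 11
j→10 (v[10]=4≤5), i→0 (v[0]=5≥5); i<j, swap → [4,6,5,4,5,4,6,5,4,6,5]
j→8 (v[8]=4≤5), i→1 (v[1]=6≥5); i<j, swap → [4,4,5,4,5,4,6,5,6,6,5]
j→7 (v[7]=5≤5), i→2 (v[2]=5≥5); i<j, swap → [4,4,5,4,5,4,6,5,6,6,5]
j→5 (v[5]=4≤5), i→4 (v[4]=5≥5); i<j, swap → [4,4,5,4,4,5,6,5,6,6,5]
j→4, i→5; i≥j, return j=4. v = [4,4,5,4,4,5,6,5,6,6,5]

[4,4,5,4,4,5,6,5,6,6,5]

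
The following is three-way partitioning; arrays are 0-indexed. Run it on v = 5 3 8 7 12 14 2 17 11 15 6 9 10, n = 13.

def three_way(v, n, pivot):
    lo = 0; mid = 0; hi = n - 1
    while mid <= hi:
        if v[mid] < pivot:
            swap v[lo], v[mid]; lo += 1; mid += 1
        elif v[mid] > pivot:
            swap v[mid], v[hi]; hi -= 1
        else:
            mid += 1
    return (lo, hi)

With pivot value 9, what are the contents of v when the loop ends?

5 3 8 7 6 2 9 11 15 17 14 10 12

lo=0 mid=0 hi=12
5<9: swap(0,0), lo=1 mid=1 ⇒ 5 3 8 7 12 14 2 17 11 15 6 9 10
3<9: swap(1,1), lo=2 mid=2 ⇒ 5 3 8 7 12 14 2 17 11 15 6 9 10
8<9: swap(2,2), lo=3 mid=3 ⇒ 5 3 8 7 12 14 2 17 11 15 6 9 10
7<9: swap(3,3), lo=4 mid=4 ⇒ 5 3 8 7 12 14 2 17 11 15 6 9 10
12>9: swap(4,12), hi=11 ⇒ 5 3 8 7 10 14 2 17 11 15 6 9 12
10>9: swap(4,11), hi=10 ⇒ 5 3 8 7 9 14 2 17 11 15 6 10 12
9=9: mid=5
14>9: swap(5,10), hi=9 ⇒ 5 3 8 7 9 6 2 17 11 15 14 10 12
6<9: swap(4,5), lo=5 mid=6 ⇒ 5 3 8 7 6 9 2 17 11 15 14 10 12
2<9: swap(5,6), lo=6 mid=7 ⇒ 5 3 8 7 6 2 9 17 11 15 14 10 12
17>9: swap(7,9), hi=8 ⇒ 5 3 8 7 6 2 9 15 11 17 14 10 12
15>9: swap(7,8), hi=7 ⇒ 5 3 8 7 6 2 9 11 15 17 14 10 12
11>9: swap(7,7), hi=6 ⇒ 5 3 8 7 6 2 9 11 15 17 14 10 12
done. lo=6 hi=6; v=5 3 8 7 6 2 9 11 15 17 14 10 12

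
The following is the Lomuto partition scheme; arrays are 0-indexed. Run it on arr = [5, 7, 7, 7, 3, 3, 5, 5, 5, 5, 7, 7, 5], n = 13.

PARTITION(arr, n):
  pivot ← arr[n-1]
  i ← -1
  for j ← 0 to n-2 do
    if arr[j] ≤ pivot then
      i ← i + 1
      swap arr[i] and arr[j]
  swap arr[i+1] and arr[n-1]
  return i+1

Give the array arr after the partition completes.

pivot = arr[12] = 5; i = -1
j=0: arr[0]=5 ≤ 5 → i=0, swap arr[0],arr[0] (no change) → [5, 7, 7, 7, 3, 3, 5, 5, 5, 5, 7, 7, 5]
j=1: arr[1]=7 > 5 → no swap
j=2: arr[2]=7 > 5 → no swap
j=3: arr[3]=7 > 5 → no swap
j=4: arr[4]=3 ≤ 5 → i=1, swap arr[1],arr[4] → [5, 3, 7, 7, 7, 3, 5, 5, 5, 5, 7, 7, 5]
j=5: arr[5]=3 ≤ 5 → i=2, swap arr[2],arr[5] → [5, 3, 3, 7, 7, 7, 5, 5, 5, 5, 7, 7, 5]
j=6: arr[6]=5 ≤ 5 → i=3, swap arr[3],arr[6] → [5, 3, 3, 5, 7, 7, 7, 5, 5, 5, 7, 7, 5]
j=7: arr[7]=5 ≤ 5 → i=4, swap arr[4],arr[7] → [5, 3, 3, 5, 5, 7, 7, 7, 5, 5, 7, 7, 5]
j=8: arr[8]=5 ≤ 5 → i=5, swap arr[5],arr[8] → [5, 3, 3, 5, 5, 5, 7, 7, 7, 5, 7, 7, 5]
j=9: arr[9]=5 ≤ 5 → i=6, swap arr[6],arr[9] → [5, 3, 3, 5, 5, 5, 5, 7, 7, 7, 7, 7, 5]
j=10: arr[10]=7 > 5 → no swap
j=11: arr[11]=7 > 5 → no swap
final swap arr[7],arr[12] → [5, 3, 3, 5, 5, 5, 5, 5, 7, 7, 7, 7, 7]; return 7

[5, 3, 3, 5, 5, 5, 5, 5, 7, 7, 7, 7, 7]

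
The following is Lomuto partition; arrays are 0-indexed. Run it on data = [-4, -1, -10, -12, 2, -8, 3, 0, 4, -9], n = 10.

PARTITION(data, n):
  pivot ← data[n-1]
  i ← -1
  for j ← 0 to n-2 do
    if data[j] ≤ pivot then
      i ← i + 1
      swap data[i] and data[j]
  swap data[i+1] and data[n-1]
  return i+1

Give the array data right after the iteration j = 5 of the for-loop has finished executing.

pivot=-9, i=-1
j=0: -4>-9, skip
j=1: -1>-9, skip
j=2: -10≤-9, i=0, swap(0,2) ⇒ [-10, -1, -4, -12, 2, -8, 3, 0, 4, -9]
j=3: -12≤-9, i=1, swap(1,3) ⇒ [-10, -12, -4, -1, 2, -8, 3, 0, 4, -9]
j=4: 2>-9, skip
j=5: -8>-9, skip
(after j=5) data = [-10, -12, -4, -1, 2, -8, 3, 0, 4, -9]

[-10, -12, -4, -1, 2, -8, 3, 0, 4, -9]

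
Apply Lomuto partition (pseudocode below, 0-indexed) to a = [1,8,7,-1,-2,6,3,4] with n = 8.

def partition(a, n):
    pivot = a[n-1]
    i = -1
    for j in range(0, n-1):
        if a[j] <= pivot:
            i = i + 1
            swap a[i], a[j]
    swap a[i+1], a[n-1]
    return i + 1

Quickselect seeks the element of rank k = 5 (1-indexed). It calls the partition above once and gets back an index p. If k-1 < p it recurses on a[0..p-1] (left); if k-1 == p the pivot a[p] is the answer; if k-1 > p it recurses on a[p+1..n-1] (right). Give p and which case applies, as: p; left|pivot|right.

pivot=4, i=-1
j=0: 1≤4, i=0, swap(0,0) ⇒ [1,8,7,-1,-2,6,3,4]
j=1: 8>4, skip
j=2: 7>4, skip
j=3: -1≤4, i=1, swap(1,3) ⇒ [1,-1,7,8,-2,6,3,4]
j=4: -2≤4, i=2, swap(2,4) ⇒ [1,-1,-2,8,7,6,3,4]
j=5: 6>4, skip
j=6: 3≤4, i=3, swap(3,6) ⇒ [1,-1,-2,3,7,6,8,4]
swap(4,7) ⇒ [1,-1,-2,3,4,6,8,7]; return 4
p = 4; k-1 = 4 == 4 ⇒ pivot

4; pivot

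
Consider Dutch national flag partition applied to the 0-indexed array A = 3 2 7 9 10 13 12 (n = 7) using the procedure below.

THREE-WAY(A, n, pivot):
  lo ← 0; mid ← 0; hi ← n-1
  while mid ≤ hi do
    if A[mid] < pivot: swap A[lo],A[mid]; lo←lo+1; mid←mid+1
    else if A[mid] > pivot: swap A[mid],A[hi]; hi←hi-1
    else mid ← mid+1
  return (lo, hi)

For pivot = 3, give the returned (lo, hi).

(1, 1)

pivot = 3; lo=0, mid=0, hi=6
A[mid]=3=3: mid=1
A[mid]=2<3: swap A[0],A[1]; lo=1,mid=2 → 2 3 7 9 10 13 12
A[mid]=7>3: swap A[2],A[6]; hi=5 → 2 3 12 9 10 13 7
A[mid]=12>3: swap A[2],A[5]; hi=4 → 2 3 13 9 10 12 7
A[mid]=13>3: swap A[2],A[4]; hi=3 → 2 3 10 9 13 12 7
A[mid]=10>3: swap A[2],A[3]; hi=2 → 2 3 9 10 13 12 7
A[mid]=9>3: swap A[2],A[2]; hi=1 → 2 3 9 10 13 12 7
end: lo=1, hi=1; A = 2 3 9 10 13 12 7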